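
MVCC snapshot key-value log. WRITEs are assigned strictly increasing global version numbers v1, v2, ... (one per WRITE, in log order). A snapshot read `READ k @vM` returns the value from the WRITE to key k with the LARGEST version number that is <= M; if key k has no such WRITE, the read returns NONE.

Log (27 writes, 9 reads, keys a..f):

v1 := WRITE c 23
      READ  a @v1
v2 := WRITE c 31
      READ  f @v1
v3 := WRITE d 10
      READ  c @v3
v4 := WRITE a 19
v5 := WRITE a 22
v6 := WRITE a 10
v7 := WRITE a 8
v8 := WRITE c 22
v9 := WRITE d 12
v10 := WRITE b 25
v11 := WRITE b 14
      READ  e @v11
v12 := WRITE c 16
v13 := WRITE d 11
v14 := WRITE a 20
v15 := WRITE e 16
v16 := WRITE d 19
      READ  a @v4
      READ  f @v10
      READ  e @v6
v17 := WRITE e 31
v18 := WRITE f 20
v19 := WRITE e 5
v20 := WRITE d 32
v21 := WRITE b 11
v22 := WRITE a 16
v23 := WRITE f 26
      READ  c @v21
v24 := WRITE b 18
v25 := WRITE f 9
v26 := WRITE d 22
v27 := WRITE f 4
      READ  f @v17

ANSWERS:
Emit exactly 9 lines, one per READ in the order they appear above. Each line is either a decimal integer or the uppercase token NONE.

Answer: NONE
NONE
31
NONE
19
NONE
NONE
16
NONE

Derivation:
v1: WRITE c=23  (c history now [(1, 23)])
READ a @v1: history=[] -> no version <= 1 -> NONE
v2: WRITE c=31  (c history now [(1, 23), (2, 31)])
READ f @v1: history=[] -> no version <= 1 -> NONE
v3: WRITE d=10  (d history now [(3, 10)])
READ c @v3: history=[(1, 23), (2, 31)] -> pick v2 -> 31
v4: WRITE a=19  (a history now [(4, 19)])
v5: WRITE a=22  (a history now [(4, 19), (5, 22)])
v6: WRITE a=10  (a history now [(4, 19), (5, 22), (6, 10)])
v7: WRITE a=8  (a history now [(4, 19), (5, 22), (6, 10), (7, 8)])
v8: WRITE c=22  (c history now [(1, 23), (2, 31), (8, 22)])
v9: WRITE d=12  (d history now [(3, 10), (9, 12)])
v10: WRITE b=25  (b history now [(10, 25)])
v11: WRITE b=14  (b history now [(10, 25), (11, 14)])
READ e @v11: history=[] -> no version <= 11 -> NONE
v12: WRITE c=16  (c history now [(1, 23), (2, 31), (8, 22), (12, 16)])
v13: WRITE d=11  (d history now [(3, 10), (9, 12), (13, 11)])
v14: WRITE a=20  (a history now [(4, 19), (5, 22), (6, 10), (7, 8), (14, 20)])
v15: WRITE e=16  (e history now [(15, 16)])
v16: WRITE d=19  (d history now [(3, 10), (9, 12), (13, 11), (16, 19)])
READ a @v4: history=[(4, 19), (5, 22), (6, 10), (7, 8), (14, 20)] -> pick v4 -> 19
READ f @v10: history=[] -> no version <= 10 -> NONE
READ e @v6: history=[(15, 16)] -> no version <= 6 -> NONE
v17: WRITE e=31  (e history now [(15, 16), (17, 31)])
v18: WRITE f=20  (f history now [(18, 20)])
v19: WRITE e=5  (e history now [(15, 16), (17, 31), (19, 5)])
v20: WRITE d=32  (d history now [(3, 10), (9, 12), (13, 11), (16, 19), (20, 32)])
v21: WRITE b=11  (b history now [(10, 25), (11, 14), (21, 11)])
v22: WRITE a=16  (a history now [(4, 19), (5, 22), (6, 10), (7, 8), (14, 20), (22, 16)])
v23: WRITE f=26  (f history now [(18, 20), (23, 26)])
READ c @v21: history=[(1, 23), (2, 31), (8, 22), (12, 16)] -> pick v12 -> 16
v24: WRITE b=18  (b history now [(10, 25), (11, 14), (21, 11), (24, 18)])
v25: WRITE f=9  (f history now [(18, 20), (23, 26), (25, 9)])
v26: WRITE d=22  (d history now [(3, 10), (9, 12), (13, 11), (16, 19), (20, 32), (26, 22)])
v27: WRITE f=4  (f history now [(18, 20), (23, 26), (25, 9), (27, 4)])
READ f @v17: history=[(18, 20), (23, 26), (25, 9), (27, 4)] -> no version <= 17 -> NONE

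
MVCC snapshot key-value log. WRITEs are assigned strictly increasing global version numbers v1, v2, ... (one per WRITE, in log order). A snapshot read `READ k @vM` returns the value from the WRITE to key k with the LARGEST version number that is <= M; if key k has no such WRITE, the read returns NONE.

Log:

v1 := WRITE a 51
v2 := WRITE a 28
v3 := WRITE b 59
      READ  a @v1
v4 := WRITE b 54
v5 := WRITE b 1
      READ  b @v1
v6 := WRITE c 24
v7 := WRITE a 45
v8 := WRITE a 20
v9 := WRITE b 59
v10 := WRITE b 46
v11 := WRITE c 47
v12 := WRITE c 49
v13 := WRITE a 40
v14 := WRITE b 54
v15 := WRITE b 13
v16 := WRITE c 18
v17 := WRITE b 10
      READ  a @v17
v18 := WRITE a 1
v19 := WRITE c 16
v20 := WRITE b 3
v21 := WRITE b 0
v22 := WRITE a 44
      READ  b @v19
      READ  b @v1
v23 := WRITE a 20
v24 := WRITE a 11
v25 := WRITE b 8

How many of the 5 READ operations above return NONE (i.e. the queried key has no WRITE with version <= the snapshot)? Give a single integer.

v1: WRITE a=51  (a history now [(1, 51)])
v2: WRITE a=28  (a history now [(1, 51), (2, 28)])
v3: WRITE b=59  (b history now [(3, 59)])
READ a @v1: history=[(1, 51), (2, 28)] -> pick v1 -> 51
v4: WRITE b=54  (b history now [(3, 59), (4, 54)])
v5: WRITE b=1  (b history now [(3, 59), (4, 54), (5, 1)])
READ b @v1: history=[(3, 59), (4, 54), (5, 1)] -> no version <= 1 -> NONE
v6: WRITE c=24  (c history now [(6, 24)])
v7: WRITE a=45  (a history now [(1, 51), (2, 28), (7, 45)])
v8: WRITE a=20  (a history now [(1, 51), (2, 28), (7, 45), (8, 20)])
v9: WRITE b=59  (b history now [(3, 59), (4, 54), (5, 1), (9, 59)])
v10: WRITE b=46  (b history now [(3, 59), (4, 54), (5, 1), (9, 59), (10, 46)])
v11: WRITE c=47  (c history now [(6, 24), (11, 47)])
v12: WRITE c=49  (c history now [(6, 24), (11, 47), (12, 49)])
v13: WRITE a=40  (a history now [(1, 51), (2, 28), (7, 45), (8, 20), (13, 40)])
v14: WRITE b=54  (b history now [(3, 59), (4, 54), (5, 1), (9, 59), (10, 46), (14, 54)])
v15: WRITE b=13  (b history now [(3, 59), (4, 54), (5, 1), (9, 59), (10, 46), (14, 54), (15, 13)])
v16: WRITE c=18  (c history now [(6, 24), (11, 47), (12, 49), (16, 18)])
v17: WRITE b=10  (b history now [(3, 59), (4, 54), (5, 1), (9, 59), (10, 46), (14, 54), (15, 13), (17, 10)])
READ a @v17: history=[(1, 51), (2, 28), (7, 45), (8, 20), (13, 40)] -> pick v13 -> 40
v18: WRITE a=1  (a history now [(1, 51), (2, 28), (7, 45), (8, 20), (13, 40), (18, 1)])
v19: WRITE c=16  (c history now [(6, 24), (11, 47), (12, 49), (16, 18), (19, 16)])
v20: WRITE b=3  (b history now [(3, 59), (4, 54), (5, 1), (9, 59), (10, 46), (14, 54), (15, 13), (17, 10), (20, 3)])
v21: WRITE b=0  (b history now [(3, 59), (4, 54), (5, 1), (9, 59), (10, 46), (14, 54), (15, 13), (17, 10), (20, 3), (21, 0)])
v22: WRITE a=44  (a history now [(1, 51), (2, 28), (7, 45), (8, 20), (13, 40), (18, 1), (22, 44)])
READ b @v19: history=[(3, 59), (4, 54), (5, 1), (9, 59), (10, 46), (14, 54), (15, 13), (17, 10), (20, 3), (21, 0)] -> pick v17 -> 10
READ b @v1: history=[(3, 59), (4, 54), (5, 1), (9, 59), (10, 46), (14, 54), (15, 13), (17, 10), (20, 3), (21, 0)] -> no version <= 1 -> NONE
v23: WRITE a=20  (a history now [(1, 51), (2, 28), (7, 45), (8, 20), (13, 40), (18, 1), (22, 44), (23, 20)])
v24: WRITE a=11  (a history now [(1, 51), (2, 28), (7, 45), (8, 20), (13, 40), (18, 1), (22, 44), (23, 20), (24, 11)])
v25: WRITE b=8  (b history now [(3, 59), (4, 54), (5, 1), (9, 59), (10, 46), (14, 54), (15, 13), (17, 10), (20, 3), (21, 0), (25, 8)])
Read results in order: ['51', 'NONE', '40', '10', 'NONE']
NONE count = 2

Answer: 2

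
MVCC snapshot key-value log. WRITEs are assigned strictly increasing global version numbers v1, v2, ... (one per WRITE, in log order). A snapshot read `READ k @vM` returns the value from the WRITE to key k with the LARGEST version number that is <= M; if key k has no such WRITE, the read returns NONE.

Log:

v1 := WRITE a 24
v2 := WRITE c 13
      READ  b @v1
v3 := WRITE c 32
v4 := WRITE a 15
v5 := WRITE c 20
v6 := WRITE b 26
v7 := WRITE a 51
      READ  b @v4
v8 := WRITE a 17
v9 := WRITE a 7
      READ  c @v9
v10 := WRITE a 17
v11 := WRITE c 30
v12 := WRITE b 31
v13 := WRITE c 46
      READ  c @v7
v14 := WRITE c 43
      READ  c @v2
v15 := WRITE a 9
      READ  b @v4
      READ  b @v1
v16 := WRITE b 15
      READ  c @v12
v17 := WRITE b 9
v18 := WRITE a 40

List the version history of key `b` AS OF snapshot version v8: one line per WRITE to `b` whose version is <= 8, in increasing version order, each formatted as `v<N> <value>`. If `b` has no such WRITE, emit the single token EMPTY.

Answer: v6 26

Derivation:
Scan writes for key=b with version <= 8:
  v1 WRITE a 24 -> skip
  v2 WRITE c 13 -> skip
  v3 WRITE c 32 -> skip
  v4 WRITE a 15 -> skip
  v5 WRITE c 20 -> skip
  v6 WRITE b 26 -> keep
  v7 WRITE a 51 -> skip
  v8 WRITE a 17 -> skip
  v9 WRITE a 7 -> skip
  v10 WRITE a 17 -> skip
  v11 WRITE c 30 -> skip
  v12 WRITE b 31 -> drop (> snap)
  v13 WRITE c 46 -> skip
  v14 WRITE c 43 -> skip
  v15 WRITE a 9 -> skip
  v16 WRITE b 15 -> drop (> snap)
  v17 WRITE b 9 -> drop (> snap)
  v18 WRITE a 40 -> skip
Collected: [(6, 26)]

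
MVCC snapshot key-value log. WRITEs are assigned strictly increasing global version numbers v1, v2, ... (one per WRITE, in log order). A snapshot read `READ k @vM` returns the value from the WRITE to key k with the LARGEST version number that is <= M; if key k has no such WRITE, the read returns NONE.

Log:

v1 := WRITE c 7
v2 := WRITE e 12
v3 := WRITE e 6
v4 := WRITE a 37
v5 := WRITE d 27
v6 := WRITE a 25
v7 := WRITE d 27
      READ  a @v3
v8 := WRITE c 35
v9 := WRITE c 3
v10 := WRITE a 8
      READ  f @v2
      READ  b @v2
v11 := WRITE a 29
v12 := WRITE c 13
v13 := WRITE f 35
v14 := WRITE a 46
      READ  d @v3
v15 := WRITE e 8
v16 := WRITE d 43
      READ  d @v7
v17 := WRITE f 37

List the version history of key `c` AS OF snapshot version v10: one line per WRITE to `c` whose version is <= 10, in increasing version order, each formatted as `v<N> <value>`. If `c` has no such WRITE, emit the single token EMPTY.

Scan writes for key=c with version <= 10:
  v1 WRITE c 7 -> keep
  v2 WRITE e 12 -> skip
  v3 WRITE e 6 -> skip
  v4 WRITE a 37 -> skip
  v5 WRITE d 27 -> skip
  v6 WRITE a 25 -> skip
  v7 WRITE d 27 -> skip
  v8 WRITE c 35 -> keep
  v9 WRITE c 3 -> keep
  v10 WRITE a 8 -> skip
  v11 WRITE a 29 -> skip
  v12 WRITE c 13 -> drop (> snap)
  v13 WRITE f 35 -> skip
  v14 WRITE a 46 -> skip
  v15 WRITE e 8 -> skip
  v16 WRITE d 43 -> skip
  v17 WRITE f 37 -> skip
Collected: [(1, 7), (8, 35), (9, 3)]

Answer: v1 7
v8 35
v9 3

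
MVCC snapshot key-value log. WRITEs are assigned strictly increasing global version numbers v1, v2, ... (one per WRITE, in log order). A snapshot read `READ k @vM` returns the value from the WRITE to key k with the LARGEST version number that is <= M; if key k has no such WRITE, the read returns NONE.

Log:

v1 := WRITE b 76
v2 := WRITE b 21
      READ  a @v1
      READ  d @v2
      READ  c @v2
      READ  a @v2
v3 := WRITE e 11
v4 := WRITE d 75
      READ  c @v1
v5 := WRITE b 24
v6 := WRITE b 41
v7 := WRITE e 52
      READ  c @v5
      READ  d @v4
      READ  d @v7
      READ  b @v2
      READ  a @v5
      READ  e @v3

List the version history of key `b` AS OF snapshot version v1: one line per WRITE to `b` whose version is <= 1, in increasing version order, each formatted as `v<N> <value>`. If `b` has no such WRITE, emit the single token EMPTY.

Scan writes for key=b with version <= 1:
  v1 WRITE b 76 -> keep
  v2 WRITE b 21 -> drop (> snap)
  v3 WRITE e 11 -> skip
  v4 WRITE d 75 -> skip
  v5 WRITE b 24 -> drop (> snap)
  v6 WRITE b 41 -> drop (> snap)
  v7 WRITE e 52 -> skip
Collected: [(1, 76)]

Answer: v1 76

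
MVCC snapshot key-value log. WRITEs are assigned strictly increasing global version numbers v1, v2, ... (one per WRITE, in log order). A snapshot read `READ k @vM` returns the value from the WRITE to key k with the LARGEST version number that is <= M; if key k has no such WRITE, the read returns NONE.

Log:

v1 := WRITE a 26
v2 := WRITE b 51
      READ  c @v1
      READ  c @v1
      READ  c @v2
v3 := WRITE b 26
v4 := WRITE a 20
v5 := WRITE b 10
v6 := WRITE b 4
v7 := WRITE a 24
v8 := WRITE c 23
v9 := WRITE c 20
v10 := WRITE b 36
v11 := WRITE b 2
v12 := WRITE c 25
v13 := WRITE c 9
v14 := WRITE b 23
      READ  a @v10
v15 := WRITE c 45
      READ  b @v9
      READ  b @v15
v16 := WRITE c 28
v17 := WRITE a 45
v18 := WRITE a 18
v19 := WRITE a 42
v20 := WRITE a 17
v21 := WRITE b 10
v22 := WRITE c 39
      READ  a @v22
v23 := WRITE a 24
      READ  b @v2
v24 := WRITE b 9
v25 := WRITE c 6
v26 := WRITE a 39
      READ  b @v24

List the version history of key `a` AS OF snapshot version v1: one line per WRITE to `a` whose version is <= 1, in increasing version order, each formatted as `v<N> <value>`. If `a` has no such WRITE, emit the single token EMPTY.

Scan writes for key=a with version <= 1:
  v1 WRITE a 26 -> keep
  v2 WRITE b 51 -> skip
  v3 WRITE b 26 -> skip
  v4 WRITE a 20 -> drop (> snap)
  v5 WRITE b 10 -> skip
  v6 WRITE b 4 -> skip
  v7 WRITE a 24 -> drop (> snap)
  v8 WRITE c 23 -> skip
  v9 WRITE c 20 -> skip
  v10 WRITE b 36 -> skip
  v11 WRITE b 2 -> skip
  v12 WRITE c 25 -> skip
  v13 WRITE c 9 -> skip
  v14 WRITE b 23 -> skip
  v15 WRITE c 45 -> skip
  v16 WRITE c 28 -> skip
  v17 WRITE a 45 -> drop (> snap)
  v18 WRITE a 18 -> drop (> snap)
  v19 WRITE a 42 -> drop (> snap)
  v20 WRITE a 17 -> drop (> snap)
  v21 WRITE b 10 -> skip
  v22 WRITE c 39 -> skip
  v23 WRITE a 24 -> drop (> snap)
  v24 WRITE b 9 -> skip
  v25 WRITE c 6 -> skip
  v26 WRITE a 39 -> drop (> snap)
Collected: [(1, 26)]

Answer: v1 26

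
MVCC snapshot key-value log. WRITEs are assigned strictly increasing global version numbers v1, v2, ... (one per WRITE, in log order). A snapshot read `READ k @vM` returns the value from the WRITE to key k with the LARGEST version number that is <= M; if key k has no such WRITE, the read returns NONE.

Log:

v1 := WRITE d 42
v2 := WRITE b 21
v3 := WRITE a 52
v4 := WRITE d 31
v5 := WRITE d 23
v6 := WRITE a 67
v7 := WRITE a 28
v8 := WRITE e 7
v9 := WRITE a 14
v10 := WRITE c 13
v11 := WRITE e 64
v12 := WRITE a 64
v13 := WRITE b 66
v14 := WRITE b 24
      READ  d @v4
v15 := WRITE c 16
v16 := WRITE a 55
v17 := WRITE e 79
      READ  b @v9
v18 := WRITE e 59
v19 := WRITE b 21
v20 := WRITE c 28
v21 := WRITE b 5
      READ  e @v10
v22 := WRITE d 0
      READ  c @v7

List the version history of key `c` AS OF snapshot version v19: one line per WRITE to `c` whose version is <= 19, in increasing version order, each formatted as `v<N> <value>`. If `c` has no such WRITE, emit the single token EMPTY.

Answer: v10 13
v15 16

Derivation:
Scan writes for key=c with version <= 19:
  v1 WRITE d 42 -> skip
  v2 WRITE b 21 -> skip
  v3 WRITE a 52 -> skip
  v4 WRITE d 31 -> skip
  v5 WRITE d 23 -> skip
  v6 WRITE a 67 -> skip
  v7 WRITE a 28 -> skip
  v8 WRITE e 7 -> skip
  v9 WRITE a 14 -> skip
  v10 WRITE c 13 -> keep
  v11 WRITE e 64 -> skip
  v12 WRITE a 64 -> skip
  v13 WRITE b 66 -> skip
  v14 WRITE b 24 -> skip
  v15 WRITE c 16 -> keep
  v16 WRITE a 55 -> skip
  v17 WRITE e 79 -> skip
  v18 WRITE e 59 -> skip
  v19 WRITE b 21 -> skip
  v20 WRITE c 28 -> drop (> snap)
  v21 WRITE b 5 -> skip
  v22 WRITE d 0 -> skip
Collected: [(10, 13), (15, 16)]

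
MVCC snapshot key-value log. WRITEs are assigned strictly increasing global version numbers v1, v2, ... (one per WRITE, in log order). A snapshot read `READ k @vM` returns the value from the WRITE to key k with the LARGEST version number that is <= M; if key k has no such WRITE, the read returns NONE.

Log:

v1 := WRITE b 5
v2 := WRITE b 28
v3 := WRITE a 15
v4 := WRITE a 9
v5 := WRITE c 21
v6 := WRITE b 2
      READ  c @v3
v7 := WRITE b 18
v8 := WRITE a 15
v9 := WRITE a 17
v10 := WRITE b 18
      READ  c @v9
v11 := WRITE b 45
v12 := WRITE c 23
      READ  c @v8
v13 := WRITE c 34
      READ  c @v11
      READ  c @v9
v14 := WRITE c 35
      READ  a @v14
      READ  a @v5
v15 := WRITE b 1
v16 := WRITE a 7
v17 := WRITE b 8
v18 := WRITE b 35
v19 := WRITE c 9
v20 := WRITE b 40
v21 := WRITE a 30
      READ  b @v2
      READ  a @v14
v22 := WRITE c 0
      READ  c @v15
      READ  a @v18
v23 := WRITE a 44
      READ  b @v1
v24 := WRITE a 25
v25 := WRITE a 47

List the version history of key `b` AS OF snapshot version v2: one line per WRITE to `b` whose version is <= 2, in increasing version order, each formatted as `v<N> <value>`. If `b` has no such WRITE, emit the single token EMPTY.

Answer: v1 5
v2 28

Derivation:
Scan writes for key=b with version <= 2:
  v1 WRITE b 5 -> keep
  v2 WRITE b 28 -> keep
  v3 WRITE a 15 -> skip
  v4 WRITE a 9 -> skip
  v5 WRITE c 21 -> skip
  v6 WRITE b 2 -> drop (> snap)
  v7 WRITE b 18 -> drop (> snap)
  v8 WRITE a 15 -> skip
  v9 WRITE a 17 -> skip
  v10 WRITE b 18 -> drop (> snap)
  v11 WRITE b 45 -> drop (> snap)
  v12 WRITE c 23 -> skip
  v13 WRITE c 34 -> skip
  v14 WRITE c 35 -> skip
  v15 WRITE b 1 -> drop (> snap)
  v16 WRITE a 7 -> skip
  v17 WRITE b 8 -> drop (> snap)
  v18 WRITE b 35 -> drop (> snap)
  v19 WRITE c 9 -> skip
  v20 WRITE b 40 -> drop (> snap)
  v21 WRITE a 30 -> skip
  v22 WRITE c 0 -> skip
  v23 WRITE a 44 -> skip
  v24 WRITE a 25 -> skip
  v25 WRITE a 47 -> skip
Collected: [(1, 5), (2, 28)]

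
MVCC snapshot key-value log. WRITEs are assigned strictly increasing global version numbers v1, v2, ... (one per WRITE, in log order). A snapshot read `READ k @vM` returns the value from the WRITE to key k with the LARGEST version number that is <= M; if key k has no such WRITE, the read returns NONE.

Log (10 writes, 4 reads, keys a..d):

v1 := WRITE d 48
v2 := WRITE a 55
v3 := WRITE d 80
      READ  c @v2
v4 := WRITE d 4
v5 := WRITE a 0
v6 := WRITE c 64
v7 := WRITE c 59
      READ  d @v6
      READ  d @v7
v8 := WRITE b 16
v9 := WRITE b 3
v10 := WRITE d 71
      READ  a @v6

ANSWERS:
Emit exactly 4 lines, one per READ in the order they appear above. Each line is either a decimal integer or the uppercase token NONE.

Answer: NONE
4
4
0

Derivation:
v1: WRITE d=48  (d history now [(1, 48)])
v2: WRITE a=55  (a history now [(2, 55)])
v3: WRITE d=80  (d history now [(1, 48), (3, 80)])
READ c @v2: history=[] -> no version <= 2 -> NONE
v4: WRITE d=4  (d history now [(1, 48), (3, 80), (4, 4)])
v5: WRITE a=0  (a history now [(2, 55), (5, 0)])
v6: WRITE c=64  (c history now [(6, 64)])
v7: WRITE c=59  (c history now [(6, 64), (7, 59)])
READ d @v6: history=[(1, 48), (3, 80), (4, 4)] -> pick v4 -> 4
READ d @v7: history=[(1, 48), (3, 80), (4, 4)] -> pick v4 -> 4
v8: WRITE b=16  (b history now [(8, 16)])
v9: WRITE b=3  (b history now [(8, 16), (9, 3)])
v10: WRITE d=71  (d history now [(1, 48), (3, 80), (4, 4), (10, 71)])
READ a @v6: history=[(2, 55), (5, 0)] -> pick v5 -> 0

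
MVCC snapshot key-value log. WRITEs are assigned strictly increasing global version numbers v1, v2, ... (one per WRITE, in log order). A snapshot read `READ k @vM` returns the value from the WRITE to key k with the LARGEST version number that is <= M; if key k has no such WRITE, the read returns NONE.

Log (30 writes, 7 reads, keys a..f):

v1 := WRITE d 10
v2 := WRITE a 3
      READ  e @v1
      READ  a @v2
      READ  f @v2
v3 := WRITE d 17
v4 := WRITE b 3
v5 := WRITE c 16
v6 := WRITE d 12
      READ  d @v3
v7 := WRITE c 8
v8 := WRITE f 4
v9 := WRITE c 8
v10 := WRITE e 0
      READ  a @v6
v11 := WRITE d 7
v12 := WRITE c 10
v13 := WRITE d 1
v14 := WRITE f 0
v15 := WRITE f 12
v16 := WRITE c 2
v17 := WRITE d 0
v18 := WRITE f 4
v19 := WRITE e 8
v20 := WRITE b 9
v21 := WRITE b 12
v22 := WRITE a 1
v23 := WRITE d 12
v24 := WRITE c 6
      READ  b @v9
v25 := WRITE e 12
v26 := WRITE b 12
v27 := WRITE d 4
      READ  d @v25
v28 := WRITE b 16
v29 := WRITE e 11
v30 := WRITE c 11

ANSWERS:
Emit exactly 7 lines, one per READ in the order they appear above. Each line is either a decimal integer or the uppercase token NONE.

v1: WRITE d=10  (d history now [(1, 10)])
v2: WRITE a=3  (a history now [(2, 3)])
READ e @v1: history=[] -> no version <= 1 -> NONE
READ a @v2: history=[(2, 3)] -> pick v2 -> 3
READ f @v2: history=[] -> no version <= 2 -> NONE
v3: WRITE d=17  (d history now [(1, 10), (3, 17)])
v4: WRITE b=3  (b history now [(4, 3)])
v5: WRITE c=16  (c history now [(5, 16)])
v6: WRITE d=12  (d history now [(1, 10), (3, 17), (6, 12)])
READ d @v3: history=[(1, 10), (3, 17), (6, 12)] -> pick v3 -> 17
v7: WRITE c=8  (c history now [(5, 16), (7, 8)])
v8: WRITE f=4  (f history now [(8, 4)])
v9: WRITE c=8  (c history now [(5, 16), (7, 8), (9, 8)])
v10: WRITE e=0  (e history now [(10, 0)])
READ a @v6: history=[(2, 3)] -> pick v2 -> 3
v11: WRITE d=7  (d history now [(1, 10), (3, 17), (6, 12), (11, 7)])
v12: WRITE c=10  (c history now [(5, 16), (7, 8), (9, 8), (12, 10)])
v13: WRITE d=1  (d history now [(1, 10), (3, 17), (6, 12), (11, 7), (13, 1)])
v14: WRITE f=0  (f history now [(8, 4), (14, 0)])
v15: WRITE f=12  (f history now [(8, 4), (14, 0), (15, 12)])
v16: WRITE c=2  (c history now [(5, 16), (7, 8), (9, 8), (12, 10), (16, 2)])
v17: WRITE d=0  (d history now [(1, 10), (3, 17), (6, 12), (11, 7), (13, 1), (17, 0)])
v18: WRITE f=4  (f history now [(8, 4), (14, 0), (15, 12), (18, 4)])
v19: WRITE e=8  (e history now [(10, 0), (19, 8)])
v20: WRITE b=9  (b history now [(4, 3), (20, 9)])
v21: WRITE b=12  (b history now [(4, 3), (20, 9), (21, 12)])
v22: WRITE a=1  (a history now [(2, 3), (22, 1)])
v23: WRITE d=12  (d history now [(1, 10), (3, 17), (6, 12), (11, 7), (13, 1), (17, 0), (23, 12)])
v24: WRITE c=6  (c history now [(5, 16), (7, 8), (9, 8), (12, 10), (16, 2), (24, 6)])
READ b @v9: history=[(4, 3), (20, 9), (21, 12)] -> pick v4 -> 3
v25: WRITE e=12  (e history now [(10, 0), (19, 8), (25, 12)])
v26: WRITE b=12  (b history now [(4, 3), (20, 9), (21, 12), (26, 12)])
v27: WRITE d=4  (d history now [(1, 10), (3, 17), (6, 12), (11, 7), (13, 1), (17, 0), (23, 12), (27, 4)])
READ d @v25: history=[(1, 10), (3, 17), (6, 12), (11, 7), (13, 1), (17, 0), (23, 12), (27, 4)] -> pick v23 -> 12
v28: WRITE b=16  (b history now [(4, 3), (20, 9), (21, 12), (26, 12), (28, 16)])
v29: WRITE e=11  (e history now [(10, 0), (19, 8), (25, 12), (29, 11)])
v30: WRITE c=11  (c history now [(5, 16), (7, 8), (9, 8), (12, 10), (16, 2), (24, 6), (30, 11)])

Answer: NONE
3
NONE
17
3
3
12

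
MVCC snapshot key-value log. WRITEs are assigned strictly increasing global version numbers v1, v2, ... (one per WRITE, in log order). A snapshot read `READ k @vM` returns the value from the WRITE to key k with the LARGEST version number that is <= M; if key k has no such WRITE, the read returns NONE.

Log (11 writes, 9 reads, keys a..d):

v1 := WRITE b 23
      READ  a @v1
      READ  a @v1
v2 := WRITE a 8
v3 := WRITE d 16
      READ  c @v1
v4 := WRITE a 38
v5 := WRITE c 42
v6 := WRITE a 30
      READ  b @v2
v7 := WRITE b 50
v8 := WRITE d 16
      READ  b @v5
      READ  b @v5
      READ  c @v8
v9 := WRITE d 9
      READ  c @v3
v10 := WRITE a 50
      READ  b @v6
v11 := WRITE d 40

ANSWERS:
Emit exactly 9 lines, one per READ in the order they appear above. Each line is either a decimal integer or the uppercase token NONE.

v1: WRITE b=23  (b history now [(1, 23)])
READ a @v1: history=[] -> no version <= 1 -> NONE
READ a @v1: history=[] -> no version <= 1 -> NONE
v2: WRITE a=8  (a history now [(2, 8)])
v3: WRITE d=16  (d history now [(3, 16)])
READ c @v1: history=[] -> no version <= 1 -> NONE
v4: WRITE a=38  (a history now [(2, 8), (4, 38)])
v5: WRITE c=42  (c history now [(5, 42)])
v6: WRITE a=30  (a history now [(2, 8), (4, 38), (6, 30)])
READ b @v2: history=[(1, 23)] -> pick v1 -> 23
v7: WRITE b=50  (b history now [(1, 23), (7, 50)])
v8: WRITE d=16  (d history now [(3, 16), (8, 16)])
READ b @v5: history=[(1, 23), (7, 50)] -> pick v1 -> 23
READ b @v5: history=[(1, 23), (7, 50)] -> pick v1 -> 23
READ c @v8: history=[(5, 42)] -> pick v5 -> 42
v9: WRITE d=9  (d history now [(3, 16), (8, 16), (9, 9)])
READ c @v3: history=[(5, 42)] -> no version <= 3 -> NONE
v10: WRITE a=50  (a history now [(2, 8), (4, 38), (6, 30), (10, 50)])
READ b @v6: history=[(1, 23), (7, 50)] -> pick v1 -> 23
v11: WRITE d=40  (d history now [(3, 16), (8, 16), (9, 9), (11, 40)])

Answer: NONE
NONE
NONE
23
23
23
42
NONE
23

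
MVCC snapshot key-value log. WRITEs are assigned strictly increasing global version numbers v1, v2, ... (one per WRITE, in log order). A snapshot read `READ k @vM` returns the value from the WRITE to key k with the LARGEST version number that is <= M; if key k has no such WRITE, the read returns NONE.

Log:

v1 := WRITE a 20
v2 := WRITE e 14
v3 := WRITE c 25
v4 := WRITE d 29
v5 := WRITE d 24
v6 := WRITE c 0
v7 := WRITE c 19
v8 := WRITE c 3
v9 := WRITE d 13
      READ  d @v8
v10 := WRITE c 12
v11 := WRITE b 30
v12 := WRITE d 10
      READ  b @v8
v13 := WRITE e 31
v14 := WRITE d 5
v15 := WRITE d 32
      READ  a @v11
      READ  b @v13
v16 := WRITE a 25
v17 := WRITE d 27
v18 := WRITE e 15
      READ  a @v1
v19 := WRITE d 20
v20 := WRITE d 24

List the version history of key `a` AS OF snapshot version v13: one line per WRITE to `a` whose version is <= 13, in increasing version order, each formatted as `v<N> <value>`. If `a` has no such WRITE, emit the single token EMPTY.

Scan writes for key=a with version <= 13:
  v1 WRITE a 20 -> keep
  v2 WRITE e 14 -> skip
  v3 WRITE c 25 -> skip
  v4 WRITE d 29 -> skip
  v5 WRITE d 24 -> skip
  v6 WRITE c 0 -> skip
  v7 WRITE c 19 -> skip
  v8 WRITE c 3 -> skip
  v9 WRITE d 13 -> skip
  v10 WRITE c 12 -> skip
  v11 WRITE b 30 -> skip
  v12 WRITE d 10 -> skip
  v13 WRITE e 31 -> skip
  v14 WRITE d 5 -> skip
  v15 WRITE d 32 -> skip
  v16 WRITE a 25 -> drop (> snap)
  v17 WRITE d 27 -> skip
  v18 WRITE e 15 -> skip
  v19 WRITE d 20 -> skip
  v20 WRITE d 24 -> skip
Collected: [(1, 20)]

Answer: v1 20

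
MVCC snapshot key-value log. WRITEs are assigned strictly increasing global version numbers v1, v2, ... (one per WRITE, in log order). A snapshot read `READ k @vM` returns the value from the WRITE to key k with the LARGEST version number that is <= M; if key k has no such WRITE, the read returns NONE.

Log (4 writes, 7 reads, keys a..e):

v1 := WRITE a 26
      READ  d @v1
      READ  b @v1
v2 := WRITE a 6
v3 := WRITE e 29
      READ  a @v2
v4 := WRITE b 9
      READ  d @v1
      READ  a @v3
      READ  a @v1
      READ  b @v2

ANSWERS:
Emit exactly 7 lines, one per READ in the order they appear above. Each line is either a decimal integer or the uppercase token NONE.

v1: WRITE a=26  (a history now [(1, 26)])
READ d @v1: history=[] -> no version <= 1 -> NONE
READ b @v1: history=[] -> no version <= 1 -> NONE
v2: WRITE a=6  (a history now [(1, 26), (2, 6)])
v3: WRITE e=29  (e history now [(3, 29)])
READ a @v2: history=[(1, 26), (2, 6)] -> pick v2 -> 6
v4: WRITE b=9  (b history now [(4, 9)])
READ d @v1: history=[] -> no version <= 1 -> NONE
READ a @v3: history=[(1, 26), (2, 6)] -> pick v2 -> 6
READ a @v1: history=[(1, 26), (2, 6)] -> pick v1 -> 26
READ b @v2: history=[(4, 9)] -> no version <= 2 -> NONE

Answer: NONE
NONE
6
NONE
6
26
NONE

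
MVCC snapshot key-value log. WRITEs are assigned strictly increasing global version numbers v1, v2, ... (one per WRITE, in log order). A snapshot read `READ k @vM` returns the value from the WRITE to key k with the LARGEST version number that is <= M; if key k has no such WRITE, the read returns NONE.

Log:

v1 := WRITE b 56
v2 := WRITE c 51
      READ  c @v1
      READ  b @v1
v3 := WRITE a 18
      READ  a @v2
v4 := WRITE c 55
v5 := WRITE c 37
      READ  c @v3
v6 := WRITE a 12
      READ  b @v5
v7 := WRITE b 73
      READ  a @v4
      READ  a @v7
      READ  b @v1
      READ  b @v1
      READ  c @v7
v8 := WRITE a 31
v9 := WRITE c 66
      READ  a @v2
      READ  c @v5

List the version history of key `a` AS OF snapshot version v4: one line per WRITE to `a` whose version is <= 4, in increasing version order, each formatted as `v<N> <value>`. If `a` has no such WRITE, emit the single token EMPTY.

Answer: v3 18

Derivation:
Scan writes for key=a with version <= 4:
  v1 WRITE b 56 -> skip
  v2 WRITE c 51 -> skip
  v3 WRITE a 18 -> keep
  v4 WRITE c 55 -> skip
  v5 WRITE c 37 -> skip
  v6 WRITE a 12 -> drop (> snap)
  v7 WRITE b 73 -> skip
  v8 WRITE a 31 -> drop (> snap)
  v9 WRITE c 66 -> skip
Collected: [(3, 18)]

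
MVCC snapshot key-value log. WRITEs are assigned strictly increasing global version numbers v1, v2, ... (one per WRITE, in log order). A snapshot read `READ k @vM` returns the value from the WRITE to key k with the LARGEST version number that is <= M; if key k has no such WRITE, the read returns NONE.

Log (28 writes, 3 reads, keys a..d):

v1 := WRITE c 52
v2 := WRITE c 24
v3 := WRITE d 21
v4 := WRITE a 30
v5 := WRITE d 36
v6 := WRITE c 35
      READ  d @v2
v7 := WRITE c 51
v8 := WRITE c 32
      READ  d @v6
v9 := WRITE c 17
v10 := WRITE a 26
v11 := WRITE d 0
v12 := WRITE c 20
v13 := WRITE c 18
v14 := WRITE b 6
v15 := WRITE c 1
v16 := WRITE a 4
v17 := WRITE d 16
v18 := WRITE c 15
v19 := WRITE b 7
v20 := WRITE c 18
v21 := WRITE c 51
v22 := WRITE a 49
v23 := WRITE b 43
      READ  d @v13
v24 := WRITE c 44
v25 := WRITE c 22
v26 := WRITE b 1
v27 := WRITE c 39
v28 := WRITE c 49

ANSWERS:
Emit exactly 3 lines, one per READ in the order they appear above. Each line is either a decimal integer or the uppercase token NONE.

Answer: NONE
36
0

Derivation:
v1: WRITE c=52  (c history now [(1, 52)])
v2: WRITE c=24  (c history now [(1, 52), (2, 24)])
v3: WRITE d=21  (d history now [(3, 21)])
v4: WRITE a=30  (a history now [(4, 30)])
v5: WRITE d=36  (d history now [(3, 21), (5, 36)])
v6: WRITE c=35  (c history now [(1, 52), (2, 24), (6, 35)])
READ d @v2: history=[(3, 21), (5, 36)] -> no version <= 2 -> NONE
v7: WRITE c=51  (c history now [(1, 52), (2, 24), (6, 35), (7, 51)])
v8: WRITE c=32  (c history now [(1, 52), (2, 24), (6, 35), (7, 51), (8, 32)])
READ d @v6: history=[(3, 21), (5, 36)] -> pick v5 -> 36
v9: WRITE c=17  (c history now [(1, 52), (2, 24), (6, 35), (7, 51), (8, 32), (9, 17)])
v10: WRITE a=26  (a history now [(4, 30), (10, 26)])
v11: WRITE d=0  (d history now [(3, 21), (5, 36), (11, 0)])
v12: WRITE c=20  (c history now [(1, 52), (2, 24), (6, 35), (7, 51), (8, 32), (9, 17), (12, 20)])
v13: WRITE c=18  (c history now [(1, 52), (2, 24), (6, 35), (7, 51), (8, 32), (9, 17), (12, 20), (13, 18)])
v14: WRITE b=6  (b history now [(14, 6)])
v15: WRITE c=1  (c history now [(1, 52), (2, 24), (6, 35), (7, 51), (8, 32), (9, 17), (12, 20), (13, 18), (15, 1)])
v16: WRITE a=4  (a history now [(4, 30), (10, 26), (16, 4)])
v17: WRITE d=16  (d history now [(3, 21), (5, 36), (11, 0), (17, 16)])
v18: WRITE c=15  (c history now [(1, 52), (2, 24), (6, 35), (7, 51), (8, 32), (9, 17), (12, 20), (13, 18), (15, 1), (18, 15)])
v19: WRITE b=7  (b history now [(14, 6), (19, 7)])
v20: WRITE c=18  (c history now [(1, 52), (2, 24), (6, 35), (7, 51), (8, 32), (9, 17), (12, 20), (13, 18), (15, 1), (18, 15), (20, 18)])
v21: WRITE c=51  (c history now [(1, 52), (2, 24), (6, 35), (7, 51), (8, 32), (9, 17), (12, 20), (13, 18), (15, 1), (18, 15), (20, 18), (21, 51)])
v22: WRITE a=49  (a history now [(4, 30), (10, 26), (16, 4), (22, 49)])
v23: WRITE b=43  (b history now [(14, 6), (19, 7), (23, 43)])
READ d @v13: history=[(3, 21), (5, 36), (11, 0), (17, 16)] -> pick v11 -> 0
v24: WRITE c=44  (c history now [(1, 52), (2, 24), (6, 35), (7, 51), (8, 32), (9, 17), (12, 20), (13, 18), (15, 1), (18, 15), (20, 18), (21, 51), (24, 44)])
v25: WRITE c=22  (c history now [(1, 52), (2, 24), (6, 35), (7, 51), (8, 32), (9, 17), (12, 20), (13, 18), (15, 1), (18, 15), (20, 18), (21, 51), (24, 44), (25, 22)])
v26: WRITE b=1  (b history now [(14, 6), (19, 7), (23, 43), (26, 1)])
v27: WRITE c=39  (c history now [(1, 52), (2, 24), (6, 35), (7, 51), (8, 32), (9, 17), (12, 20), (13, 18), (15, 1), (18, 15), (20, 18), (21, 51), (24, 44), (25, 22), (27, 39)])
v28: WRITE c=49  (c history now [(1, 52), (2, 24), (6, 35), (7, 51), (8, 32), (9, 17), (12, 20), (13, 18), (15, 1), (18, 15), (20, 18), (21, 51), (24, 44), (25, 22), (27, 39), (28, 49)])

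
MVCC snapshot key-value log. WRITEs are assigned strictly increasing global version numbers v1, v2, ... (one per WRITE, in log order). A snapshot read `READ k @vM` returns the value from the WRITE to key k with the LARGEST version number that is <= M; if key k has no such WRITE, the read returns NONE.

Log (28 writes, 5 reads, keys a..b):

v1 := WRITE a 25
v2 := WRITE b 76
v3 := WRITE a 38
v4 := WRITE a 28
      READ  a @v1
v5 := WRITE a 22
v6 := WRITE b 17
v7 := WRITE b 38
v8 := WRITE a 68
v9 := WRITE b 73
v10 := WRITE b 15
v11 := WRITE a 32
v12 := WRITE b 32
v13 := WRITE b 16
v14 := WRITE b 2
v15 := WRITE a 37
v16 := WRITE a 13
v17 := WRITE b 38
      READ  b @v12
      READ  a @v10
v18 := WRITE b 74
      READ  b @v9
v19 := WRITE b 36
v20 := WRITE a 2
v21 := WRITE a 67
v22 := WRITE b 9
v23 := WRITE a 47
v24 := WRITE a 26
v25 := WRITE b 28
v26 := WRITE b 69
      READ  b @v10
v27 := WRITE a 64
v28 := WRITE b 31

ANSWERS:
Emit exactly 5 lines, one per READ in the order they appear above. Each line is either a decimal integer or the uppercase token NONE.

Answer: 25
32
68
73
15

Derivation:
v1: WRITE a=25  (a history now [(1, 25)])
v2: WRITE b=76  (b history now [(2, 76)])
v3: WRITE a=38  (a history now [(1, 25), (3, 38)])
v4: WRITE a=28  (a history now [(1, 25), (3, 38), (4, 28)])
READ a @v1: history=[(1, 25), (3, 38), (4, 28)] -> pick v1 -> 25
v5: WRITE a=22  (a history now [(1, 25), (3, 38), (4, 28), (5, 22)])
v6: WRITE b=17  (b history now [(2, 76), (6, 17)])
v7: WRITE b=38  (b history now [(2, 76), (6, 17), (7, 38)])
v8: WRITE a=68  (a history now [(1, 25), (3, 38), (4, 28), (5, 22), (8, 68)])
v9: WRITE b=73  (b history now [(2, 76), (6, 17), (7, 38), (9, 73)])
v10: WRITE b=15  (b history now [(2, 76), (6, 17), (7, 38), (9, 73), (10, 15)])
v11: WRITE a=32  (a history now [(1, 25), (3, 38), (4, 28), (5, 22), (8, 68), (11, 32)])
v12: WRITE b=32  (b history now [(2, 76), (6, 17), (7, 38), (9, 73), (10, 15), (12, 32)])
v13: WRITE b=16  (b history now [(2, 76), (6, 17), (7, 38), (9, 73), (10, 15), (12, 32), (13, 16)])
v14: WRITE b=2  (b history now [(2, 76), (6, 17), (7, 38), (9, 73), (10, 15), (12, 32), (13, 16), (14, 2)])
v15: WRITE a=37  (a history now [(1, 25), (3, 38), (4, 28), (5, 22), (8, 68), (11, 32), (15, 37)])
v16: WRITE a=13  (a history now [(1, 25), (3, 38), (4, 28), (5, 22), (8, 68), (11, 32), (15, 37), (16, 13)])
v17: WRITE b=38  (b history now [(2, 76), (6, 17), (7, 38), (9, 73), (10, 15), (12, 32), (13, 16), (14, 2), (17, 38)])
READ b @v12: history=[(2, 76), (6, 17), (7, 38), (9, 73), (10, 15), (12, 32), (13, 16), (14, 2), (17, 38)] -> pick v12 -> 32
READ a @v10: history=[(1, 25), (3, 38), (4, 28), (5, 22), (8, 68), (11, 32), (15, 37), (16, 13)] -> pick v8 -> 68
v18: WRITE b=74  (b history now [(2, 76), (6, 17), (7, 38), (9, 73), (10, 15), (12, 32), (13, 16), (14, 2), (17, 38), (18, 74)])
READ b @v9: history=[(2, 76), (6, 17), (7, 38), (9, 73), (10, 15), (12, 32), (13, 16), (14, 2), (17, 38), (18, 74)] -> pick v9 -> 73
v19: WRITE b=36  (b history now [(2, 76), (6, 17), (7, 38), (9, 73), (10, 15), (12, 32), (13, 16), (14, 2), (17, 38), (18, 74), (19, 36)])
v20: WRITE a=2  (a history now [(1, 25), (3, 38), (4, 28), (5, 22), (8, 68), (11, 32), (15, 37), (16, 13), (20, 2)])
v21: WRITE a=67  (a history now [(1, 25), (3, 38), (4, 28), (5, 22), (8, 68), (11, 32), (15, 37), (16, 13), (20, 2), (21, 67)])
v22: WRITE b=9  (b history now [(2, 76), (6, 17), (7, 38), (9, 73), (10, 15), (12, 32), (13, 16), (14, 2), (17, 38), (18, 74), (19, 36), (22, 9)])
v23: WRITE a=47  (a history now [(1, 25), (3, 38), (4, 28), (5, 22), (8, 68), (11, 32), (15, 37), (16, 13), (20, 2), (21, 67), (23, 47)])
v24: WRITE a=26  (a history now [(1, 25), (3, 38), (4, 28), (5, 22), (8, 68), (11, 32), (15, 37), (16, 13), (20, 2), (21, 67), (23, 47), (24, 26)])
v25: WRITE b=28  (b history now [(2, 76), (6, 17), (7, 38), (9, 73), (10, 15), (12, 32), (13, 16), (14, 2), (17, 38), (18, 74), (19, 36), (22, 9), (25, 28)])
v26: WRITE b=69  (b history now [(2, 76), (6, 17), (7, 38), (9, 73), (10, 15), (12, 32), (13, 16), (14, 2), (17, 38), (18, 74), (19, 36), (22, 9), (25, 28), (26, 69)])
READ b @v10: history=[(2, 76), (6, 17), (7, 38), (9, 73), (10, 15), (12, 32), (13, 16), (14, 2), (17, 38), (18, 74), (19, 36), (22, 9), (25, 28), (26, 69)] -> pick v10 -> 15
v27: WRITE a=64  (a history now [(1, 25), (3, 38), (4, 28), (5, 22), (8, 68), (11, 32), (15, 37), (16, 13), (20, 2), (21, 67), (23, 47), (24, 26), (27, 64)])
v28: WRITE b=31  (b history now [(2, 76), (6, 17), (7, 38), (9, 73), (10, 15), (12, 32), (13, 16), (14, 2), (17, 38), (18, 74), (19, 36), (22, 9), (25, 28), (26, 69), (28, 31)])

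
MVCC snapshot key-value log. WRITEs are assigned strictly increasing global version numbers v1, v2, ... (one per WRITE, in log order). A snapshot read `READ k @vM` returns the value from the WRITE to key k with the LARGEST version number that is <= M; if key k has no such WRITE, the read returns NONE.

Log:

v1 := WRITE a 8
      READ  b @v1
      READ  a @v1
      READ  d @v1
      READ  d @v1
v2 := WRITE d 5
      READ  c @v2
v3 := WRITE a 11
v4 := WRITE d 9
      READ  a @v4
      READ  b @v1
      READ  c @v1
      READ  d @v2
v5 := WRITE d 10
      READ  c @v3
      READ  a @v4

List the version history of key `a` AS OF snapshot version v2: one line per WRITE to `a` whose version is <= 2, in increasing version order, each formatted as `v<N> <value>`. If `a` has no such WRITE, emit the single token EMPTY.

Scan writes for key=a with version <= 2:
  v1 WRITE a 8 -> keep
  v2 WRITE d 5 -> skip
  v3 WRITE a 11 -> drop (> snap)
  v4 WRITE d 9 -> skip
  v5 WRITE d 10 -> skip
Collected: [(1, 8)]

Answer: v1 8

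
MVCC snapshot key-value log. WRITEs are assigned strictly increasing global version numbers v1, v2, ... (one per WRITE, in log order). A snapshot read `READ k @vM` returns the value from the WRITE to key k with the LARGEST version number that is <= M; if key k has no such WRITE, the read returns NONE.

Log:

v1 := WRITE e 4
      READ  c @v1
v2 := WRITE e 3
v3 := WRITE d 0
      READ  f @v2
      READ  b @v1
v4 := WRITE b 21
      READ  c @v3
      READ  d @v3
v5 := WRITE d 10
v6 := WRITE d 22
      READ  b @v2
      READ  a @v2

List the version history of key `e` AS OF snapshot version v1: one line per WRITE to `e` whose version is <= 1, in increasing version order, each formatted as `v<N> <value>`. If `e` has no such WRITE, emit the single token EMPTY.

Answer: v1 4

Derivation:
Scan writes for key=e with version <= 1:
  v1 WRITE e 4 -> keep
  v2 WRITE e 3 -> drop (> snap)
  v3 WRITE d 0 -> skip
  v4 WRITE b 21 -> skip
  v5 WRITE d 10 -> skip
  v6 WRITE d 22 -> skip
Collected: [(1, 4)]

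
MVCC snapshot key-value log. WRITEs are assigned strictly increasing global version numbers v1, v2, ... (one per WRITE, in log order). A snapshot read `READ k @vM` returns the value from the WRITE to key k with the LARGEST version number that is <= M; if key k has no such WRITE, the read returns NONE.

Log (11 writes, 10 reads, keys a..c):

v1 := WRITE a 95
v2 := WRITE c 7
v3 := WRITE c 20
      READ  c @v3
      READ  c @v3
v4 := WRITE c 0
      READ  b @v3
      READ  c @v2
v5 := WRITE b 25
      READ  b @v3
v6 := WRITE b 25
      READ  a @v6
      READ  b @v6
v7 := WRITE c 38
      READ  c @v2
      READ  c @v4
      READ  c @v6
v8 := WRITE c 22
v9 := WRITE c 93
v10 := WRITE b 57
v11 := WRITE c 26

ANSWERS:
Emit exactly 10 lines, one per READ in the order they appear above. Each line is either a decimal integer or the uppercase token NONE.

Answer: 20
20
NONE
7
NONE
95
25
7
0
0

Derivation:
v1: WRITE a=95  (a history now [(1, 95)])
v2: WRITE c=7  (c history now [(2, 7)])
v3: WRITE c=20  (c history now [(2, 7), (3, 20)])
READ c @v3: history=[(2, 7), (3, 20)] -> pick v3 -> 20
READ c @v3: history=[(2, 7), (3, 20)] -> pick v3 -> 20
v4: WRITE c=0  (c history now [(2, 7), (3, 20), (4, 0)])
READ b @v3: history=[] -> no version <= 3 -> NONE
READ c @v2: history=[(2, 7), (3, 20), (4, 0)] -> pick v2 -> 7
v5: WRITE b=25  (b history now [(5, 25)])
READ b @v3: history=[(5, 25)] -> no version <= 3 -> NONE
v6: WRITE b=25  (b history now [(5, 25), (6, 25)])
READ a @v6: history=[(1, 95)] -> pick v1 -> 95
READ b @v6: history=[(5, 25), (6, 25)] -> pick v6 -> 25
v7: WRITE c=38  (c history now [(2, 7), (3, 20), (4, 0), (7, 38)])
READ c @v2: history=[(2, 7), (3, 20), (4, 0), (7, 38)] -> pick v2 -> 7
READ c @v4: history=[(2, 7), (3, 20), (4, 0), (7, 38)] -> pick v4 -> 0
READ c @v6: history=[(2, 7), (3, 20), (4, 0), (7, 38)] -> pick v4 -> 0
v8: WRITE c=22  (c history now [(2, 7), (3, 20), (4, 0), (7, 38), (8, 22)])
v9: WRITE c=93  (c history now [(2, 7), (3, 20), (4, 0), (7, 38), (8, 22), (9, 93)])
v10: WRITE b=57  (b history now [(5, 25), (6, 25), (10, 57)])
v11: WRITE c=26  (c history now [(2, 7), (3, 20), (4, 0), (7, 38), (8, 22), (9, 93), (11, 26)])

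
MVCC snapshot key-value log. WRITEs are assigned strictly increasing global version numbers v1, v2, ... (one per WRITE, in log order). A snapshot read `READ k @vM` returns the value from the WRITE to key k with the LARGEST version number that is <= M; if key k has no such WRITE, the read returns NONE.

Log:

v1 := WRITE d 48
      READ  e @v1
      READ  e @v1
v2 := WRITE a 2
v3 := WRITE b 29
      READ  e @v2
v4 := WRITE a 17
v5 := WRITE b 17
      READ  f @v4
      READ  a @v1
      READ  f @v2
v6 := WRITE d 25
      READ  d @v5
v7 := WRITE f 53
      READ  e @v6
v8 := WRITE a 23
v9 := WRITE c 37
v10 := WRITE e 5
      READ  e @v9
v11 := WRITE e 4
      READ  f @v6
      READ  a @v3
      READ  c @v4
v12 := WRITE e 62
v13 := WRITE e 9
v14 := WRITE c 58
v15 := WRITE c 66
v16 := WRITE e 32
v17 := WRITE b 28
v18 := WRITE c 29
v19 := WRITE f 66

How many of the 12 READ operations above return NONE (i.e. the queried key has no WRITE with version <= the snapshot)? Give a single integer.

Answer: 10

Derivation:
v1: WRITE d=48  (d history now [(1, 48)])
READ e @v1: history=[] -> no version <= 1 -> NONE
READ e @v1: history=[] -> no version <= 1 -> NONE
v2: WRITE a=2  (a history now [(2, 2)])
v3: WRITE b=29  (b history now [(3, 29)])
READ e @v2: history=[] -> no version <= 2 -> NONE
v4: WRITE a=17  (a history now [(2, 2), (4, 17)])
v5: WRITE b=17  (b history now [(3, 29), (5, 17)])
READ f @v4: history=[] -> no version <= 4 -> NONE
READ a @v1: history=[(2, 2), (4, 17)] -> no version <= 1 -> NONE
READ f @v2: history=[] -> no version <= 2 -> NONE
v6: WRITE d=25  (d history now [(1, 48), (6, 25)])
READ d @v5: history=[(1, 48), (6, 25)] -> pick v1 -> 48
v7: WRITE f=53  (f history now [(7, 53)])
READ e @v6: history=[] -> no version <= 6 -> NONE
v8: WRITE a=23  (a history now [(2, 2), (4, 17), (8, 23)])
v9: WRITE c=37  (c history now [(9, 37)])
v10: WRITE e=5  (e history now [(10, 5)])
READ e @v9: history=[(10, 5)] -> no version <= 9 -> NONE
v11: WRITE e=4  (e history now [(10, 5), (11, 4)])
READ f @v6: history=[(7, 53)] -> no version <= 6 -> NONE
READ a @v3: history=[(2, 2), (4, 17), (8, 23)] -> pick v2 -> 2
READ c @v4: history=[(9, 37)] -> no version <= 4 -> NONE
v12: WRITE e=62  (e history now [(10, 5), (11, 4), (12, 62)])
v13: WRITE e=9  (e history now [(10, 5), (11, 4), (12, 62), (13, 9)])
v14: WRITE c=58  (c history now [(9, 37), (14, 58)])
v15: WRITE c=66  (c history now [(9, 37), (14, 58), (15, 66)])
v16: WRITE e=32  (e history now [(10, 5), (11, 4), (12, 62), (13, 9), (16, 32)])
v17: WRITE b=28  (b history now [(3, 29), (5, 17), (17, 28)])
v18: WRITE c=29  (c history now [(9, 37), (14, 58), (15, 66), (18, 29)])
v19: WRITE f=66  (f history now [(7, 53), (19, 66)])
Read results in order: ['NONE', 'NONE', 'NONE', 'NONE', 'NONE', 'NONE', '48', 'NONE', 'NONE', 'NONE', '2', 'NONE']
NONE count = 10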